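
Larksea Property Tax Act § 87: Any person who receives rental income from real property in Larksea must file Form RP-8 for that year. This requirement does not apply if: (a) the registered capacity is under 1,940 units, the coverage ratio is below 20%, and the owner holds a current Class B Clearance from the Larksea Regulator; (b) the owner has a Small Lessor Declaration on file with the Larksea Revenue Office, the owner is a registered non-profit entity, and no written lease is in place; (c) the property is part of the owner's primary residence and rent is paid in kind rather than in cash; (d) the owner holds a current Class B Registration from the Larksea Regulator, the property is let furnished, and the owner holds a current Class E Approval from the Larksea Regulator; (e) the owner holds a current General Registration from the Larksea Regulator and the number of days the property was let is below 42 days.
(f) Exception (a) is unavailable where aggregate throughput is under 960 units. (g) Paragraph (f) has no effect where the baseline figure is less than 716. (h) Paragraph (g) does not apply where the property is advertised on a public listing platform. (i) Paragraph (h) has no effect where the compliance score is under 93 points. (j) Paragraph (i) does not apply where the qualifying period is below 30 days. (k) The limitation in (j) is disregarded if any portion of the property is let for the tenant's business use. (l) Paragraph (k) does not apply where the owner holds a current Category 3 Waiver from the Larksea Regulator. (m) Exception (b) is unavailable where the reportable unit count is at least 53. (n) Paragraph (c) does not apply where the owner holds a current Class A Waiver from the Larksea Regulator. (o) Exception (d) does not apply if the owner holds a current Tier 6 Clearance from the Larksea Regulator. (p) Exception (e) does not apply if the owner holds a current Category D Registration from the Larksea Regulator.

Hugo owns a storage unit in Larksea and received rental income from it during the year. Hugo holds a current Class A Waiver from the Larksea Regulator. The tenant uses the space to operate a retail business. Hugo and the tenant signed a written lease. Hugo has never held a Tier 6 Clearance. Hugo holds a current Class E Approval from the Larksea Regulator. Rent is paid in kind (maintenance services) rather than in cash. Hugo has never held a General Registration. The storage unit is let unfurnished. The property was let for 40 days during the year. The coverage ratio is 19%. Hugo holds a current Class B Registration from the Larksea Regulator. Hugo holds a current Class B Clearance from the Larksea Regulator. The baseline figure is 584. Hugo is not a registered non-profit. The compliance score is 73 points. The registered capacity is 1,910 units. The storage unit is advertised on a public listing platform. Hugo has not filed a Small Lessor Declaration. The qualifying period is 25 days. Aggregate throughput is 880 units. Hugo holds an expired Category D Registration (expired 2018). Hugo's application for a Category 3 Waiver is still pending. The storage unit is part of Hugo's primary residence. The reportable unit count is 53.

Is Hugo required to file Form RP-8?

Exception (a) is satisfied on its face — the registered capacity is 1,910 units, under the 1,940 units limit; the coverage ratio is 19%, below the 20% limit; a current Class B Clearance is held. Under paragraphs (f)–(l): (f) is triggered (aggregate throughput is 880 units, under the 960 units limit), but is overridden by (g): (g) operates against (f): the baseline figure is 584, less than the 716 limit. (h) would limit (g) — the property is publicly advertised — but (i) sets (h) aside: (i) operates — the compliance score is 73 points, under the 93 points limit. (j) would limit (i) — the qualifying period is 25 days, below the 30 days limit — but (k) sets (j) aside: (k) is engaged — the space is let for business use. (l), which would lift (k), is inapplicable — the Category 3 Waiver is not current. Exception (a) stands.
Exception (b) requires that the owner has a Small Lessor Declaration on file with the Larksea Revenue Office; but no Small Lessor Declaration is on file, so (b) is unavailable.
Exception (c): the storage unit is part of the primary residence; rent is paid in kind — every condition holds. However, paragraph (n) must be considered: (n) operates against (c): a current Class A Waiver is held. So (c) is unavailable.
Exception (d) fails — the property is let unfurnished.
Exception (e) does not apply: there is no General Registration in force.

No — exception (a) applies; Hugo is not required to file Form RP-8.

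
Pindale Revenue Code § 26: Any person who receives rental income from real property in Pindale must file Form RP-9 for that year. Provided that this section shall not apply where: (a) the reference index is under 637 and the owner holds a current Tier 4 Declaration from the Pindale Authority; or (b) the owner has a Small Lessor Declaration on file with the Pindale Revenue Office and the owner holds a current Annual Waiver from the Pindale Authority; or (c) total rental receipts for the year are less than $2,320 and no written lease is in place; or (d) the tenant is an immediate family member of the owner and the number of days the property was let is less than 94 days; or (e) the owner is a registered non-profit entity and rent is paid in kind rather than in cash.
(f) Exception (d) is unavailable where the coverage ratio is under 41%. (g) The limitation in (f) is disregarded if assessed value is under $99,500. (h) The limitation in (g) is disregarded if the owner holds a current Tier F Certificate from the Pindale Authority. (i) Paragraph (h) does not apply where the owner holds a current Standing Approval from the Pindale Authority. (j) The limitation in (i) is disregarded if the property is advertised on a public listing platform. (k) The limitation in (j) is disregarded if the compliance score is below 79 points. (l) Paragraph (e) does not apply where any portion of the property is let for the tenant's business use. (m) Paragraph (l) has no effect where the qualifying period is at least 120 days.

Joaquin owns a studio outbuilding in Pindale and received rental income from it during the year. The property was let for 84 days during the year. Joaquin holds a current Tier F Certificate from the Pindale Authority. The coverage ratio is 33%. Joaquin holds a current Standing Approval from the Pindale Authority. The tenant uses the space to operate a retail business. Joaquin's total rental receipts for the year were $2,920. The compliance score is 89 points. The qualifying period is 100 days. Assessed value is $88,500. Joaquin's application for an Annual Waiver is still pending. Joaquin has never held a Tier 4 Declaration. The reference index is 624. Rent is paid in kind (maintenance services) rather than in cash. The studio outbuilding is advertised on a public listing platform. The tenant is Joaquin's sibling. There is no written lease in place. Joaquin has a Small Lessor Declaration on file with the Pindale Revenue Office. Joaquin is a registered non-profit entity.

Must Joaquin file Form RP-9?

Yes — Joaquin must file Form RP-9.

Exception (a) fails — there is no Tier 4 Declaration in force.
Exception (b) requires that the owner holds a current Annual Waiver from the Pindale Authority; but no current Annual Waiver is held, so (b) is unavailable.
Exception (c) requires that total rental receipts for the year are less than $2,320; but total rental receipts for the year are $2,920, not less than $2,320, so (c) is unavailable.
Exception (d) is satisfied on its face — the tenant is an immediate family member; the number of days the property was let is 84 days, less than the 94 days limit. Turning to paragraphs (f)–(k): (f) is engaged — the coverage ratio is 33%, under the 41% limit. (g) is triggered (assessed value is $88,500, under the $99,500 limit), but is itself disapplied by (h): (h) operates against (g): a current Tier F Certificate is held. (i) would limit (h) — a current Standing Approval is held — but (j) sets (i) aside: (j) applies — the property is publicly advertised. (k), which would lift (j), is not engaged — the compliance score is 89 points, not below 79 points. Exception (d) does not apply.
Exception (e): Joaquin is a registered non-profit; rent is paid in kind — every condition holds. But: (l) operates against (e): the space is let for business use. (m), which would lift (l), is not triggered — the qualifying period is 100 days, short of 120 days. (e) is therefore removed.
None of the exceptions is available; § 26 applies in full.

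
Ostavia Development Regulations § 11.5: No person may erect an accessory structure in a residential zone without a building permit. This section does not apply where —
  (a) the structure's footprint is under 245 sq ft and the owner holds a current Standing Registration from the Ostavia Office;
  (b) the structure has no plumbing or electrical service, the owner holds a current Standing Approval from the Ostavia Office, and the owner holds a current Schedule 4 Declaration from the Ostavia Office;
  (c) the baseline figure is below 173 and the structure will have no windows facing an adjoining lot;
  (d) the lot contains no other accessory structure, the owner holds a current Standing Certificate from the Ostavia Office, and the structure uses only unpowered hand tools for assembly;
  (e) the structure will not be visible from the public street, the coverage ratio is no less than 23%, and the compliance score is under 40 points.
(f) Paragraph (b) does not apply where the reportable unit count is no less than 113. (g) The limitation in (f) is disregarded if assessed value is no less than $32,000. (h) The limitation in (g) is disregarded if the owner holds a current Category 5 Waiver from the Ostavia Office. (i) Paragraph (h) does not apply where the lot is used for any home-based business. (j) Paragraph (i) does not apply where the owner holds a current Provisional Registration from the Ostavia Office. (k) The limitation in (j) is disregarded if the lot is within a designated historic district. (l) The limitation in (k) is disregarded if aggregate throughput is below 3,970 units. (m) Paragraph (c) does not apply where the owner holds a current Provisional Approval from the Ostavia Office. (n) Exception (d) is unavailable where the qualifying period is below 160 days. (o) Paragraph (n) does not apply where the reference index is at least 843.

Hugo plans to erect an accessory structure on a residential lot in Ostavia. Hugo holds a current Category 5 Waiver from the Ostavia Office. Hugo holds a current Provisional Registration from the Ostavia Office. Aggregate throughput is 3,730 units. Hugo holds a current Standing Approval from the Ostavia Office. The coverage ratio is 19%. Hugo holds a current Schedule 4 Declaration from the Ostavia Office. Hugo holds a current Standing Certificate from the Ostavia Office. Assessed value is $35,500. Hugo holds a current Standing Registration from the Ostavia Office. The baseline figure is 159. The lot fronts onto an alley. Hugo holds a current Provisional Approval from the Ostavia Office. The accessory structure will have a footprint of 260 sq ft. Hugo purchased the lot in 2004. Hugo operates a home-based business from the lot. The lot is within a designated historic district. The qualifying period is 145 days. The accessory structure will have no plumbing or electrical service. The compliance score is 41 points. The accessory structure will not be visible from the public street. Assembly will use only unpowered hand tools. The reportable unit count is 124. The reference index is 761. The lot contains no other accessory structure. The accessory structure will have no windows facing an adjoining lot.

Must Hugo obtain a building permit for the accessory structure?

Exception (a) does not apply: the structure's footprint is 260 sq ft, not under 245 sq ft.
All of (b)'s requirements are met (there is no plumbing or electrical service; a current Standing Approval is held; a current Schedule 4 Declaration is held). However, paragraphs (f)–(l) must be considered: (f) is triggered — the reportable unit count is 124, meeting the 113 threshold. (g) applies (assessed value is $35,500, meeting the $32,000 threshold), but is overridden by (h): (h) operates against (g): a current Category 5 Waiver is held. (i) would limit (h) — a home-based business operates on the lot — but (j) sets (i) aside: (j) applies — a current Provisional Registration is held. (k) would limit (j) — the lot is in a historic district — but (l) sets (k) aside: (l) is triggered — aggregate throughput is 3,730 units, below the 3,970 units limit. So (b) is unavailable.
Exception (c): the baseline figure is 159, below the 173 limit; no windows face an adjoining lot — every condition holds. However, paragraph (m) must be considered: (m) is engaged — a current Provisional Approval is held. So (c) is unavailable.
Exception (d): the lot has no other accessory structure; a current Standing Certificate is held; assembly uses only hand tools — every condition holds. But: (n) is triggered — the qualifying period is 145 days, below the 160 days limit. (o) is not engaged (the reference index is 761, short of 843), so (n) stands. Exception (d) does not apply.
Exception (e) fails — the coverage ratio is 19%, short of 23%.
No exception applies. The general rule governs.

Yes — Hugo must obtain a building permit.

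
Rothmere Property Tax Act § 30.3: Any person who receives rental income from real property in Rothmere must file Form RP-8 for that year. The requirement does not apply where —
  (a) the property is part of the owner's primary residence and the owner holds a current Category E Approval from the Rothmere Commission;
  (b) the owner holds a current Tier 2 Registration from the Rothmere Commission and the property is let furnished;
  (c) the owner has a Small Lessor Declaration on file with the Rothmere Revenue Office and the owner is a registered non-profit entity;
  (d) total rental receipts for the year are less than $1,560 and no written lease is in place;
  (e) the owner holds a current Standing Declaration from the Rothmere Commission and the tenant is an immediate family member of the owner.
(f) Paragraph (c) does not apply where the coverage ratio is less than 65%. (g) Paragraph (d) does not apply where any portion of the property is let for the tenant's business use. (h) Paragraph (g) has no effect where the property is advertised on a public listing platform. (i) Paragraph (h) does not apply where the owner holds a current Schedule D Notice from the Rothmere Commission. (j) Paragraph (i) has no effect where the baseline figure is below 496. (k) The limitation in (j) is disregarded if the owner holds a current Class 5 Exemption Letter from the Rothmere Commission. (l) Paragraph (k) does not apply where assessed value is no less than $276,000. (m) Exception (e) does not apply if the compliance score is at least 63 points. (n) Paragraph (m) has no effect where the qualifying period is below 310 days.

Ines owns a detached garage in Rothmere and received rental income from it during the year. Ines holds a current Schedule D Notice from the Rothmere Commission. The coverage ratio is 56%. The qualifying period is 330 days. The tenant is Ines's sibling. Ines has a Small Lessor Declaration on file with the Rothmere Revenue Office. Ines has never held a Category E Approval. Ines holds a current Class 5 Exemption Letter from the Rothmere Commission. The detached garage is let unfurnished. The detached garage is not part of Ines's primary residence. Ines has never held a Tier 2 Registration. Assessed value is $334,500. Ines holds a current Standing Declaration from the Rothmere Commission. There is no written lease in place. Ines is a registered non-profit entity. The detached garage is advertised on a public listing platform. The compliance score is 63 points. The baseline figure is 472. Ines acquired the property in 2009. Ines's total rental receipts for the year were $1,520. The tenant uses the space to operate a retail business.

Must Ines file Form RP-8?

Exception (a) fails — the detached garage is not part of the primary residence.
Exception (b) fails — the Tier 2 Registration is not current.
Exception (c) is satisfied on its face — a Small Lessor Declaration is on file; Ines is a registered non-profit. Turning to paragraph (f): (f) operates against (c): the coverage ratio is 56%, less than the 65% limit. (c) is therefore removed.
All of (d)'s requirements are met (total rental receipts for the year are $1,520, less than the $1,560 limit; there is no written lease). Applying paragraphs (g)–(l): (g) would limit (d) — the space is let for business use — but (h) sets (g) aside: (h) operates against (g): the property is publicly advertised. (i) would limit (h) — a current Schedule D Notice is held — but (j) sets (i) aside: (j) operates against (i): the baseline figure is 472, below the 496 limit. (k) is triggered (a current Class 5 Exemption Letter is held), but is overridden by (l): (l) applies — assessed value is $334,500, meeting the $276,000 threshold. So (d) applies.
All of (e)'s requirements are met (a current Standing Declaration is held; the tenant is an immediate family member). But applying paragraphs (m)–(n): (m) is engaged — the compliance score is 63 points, meeting the 63 points threshold. (n) does not operate here (the qualifying period is 330 days, not below 310 days), so (m) stands. (e) is therefore removed.

No — exception (d) applies; Ines is not required to file Form RP-8.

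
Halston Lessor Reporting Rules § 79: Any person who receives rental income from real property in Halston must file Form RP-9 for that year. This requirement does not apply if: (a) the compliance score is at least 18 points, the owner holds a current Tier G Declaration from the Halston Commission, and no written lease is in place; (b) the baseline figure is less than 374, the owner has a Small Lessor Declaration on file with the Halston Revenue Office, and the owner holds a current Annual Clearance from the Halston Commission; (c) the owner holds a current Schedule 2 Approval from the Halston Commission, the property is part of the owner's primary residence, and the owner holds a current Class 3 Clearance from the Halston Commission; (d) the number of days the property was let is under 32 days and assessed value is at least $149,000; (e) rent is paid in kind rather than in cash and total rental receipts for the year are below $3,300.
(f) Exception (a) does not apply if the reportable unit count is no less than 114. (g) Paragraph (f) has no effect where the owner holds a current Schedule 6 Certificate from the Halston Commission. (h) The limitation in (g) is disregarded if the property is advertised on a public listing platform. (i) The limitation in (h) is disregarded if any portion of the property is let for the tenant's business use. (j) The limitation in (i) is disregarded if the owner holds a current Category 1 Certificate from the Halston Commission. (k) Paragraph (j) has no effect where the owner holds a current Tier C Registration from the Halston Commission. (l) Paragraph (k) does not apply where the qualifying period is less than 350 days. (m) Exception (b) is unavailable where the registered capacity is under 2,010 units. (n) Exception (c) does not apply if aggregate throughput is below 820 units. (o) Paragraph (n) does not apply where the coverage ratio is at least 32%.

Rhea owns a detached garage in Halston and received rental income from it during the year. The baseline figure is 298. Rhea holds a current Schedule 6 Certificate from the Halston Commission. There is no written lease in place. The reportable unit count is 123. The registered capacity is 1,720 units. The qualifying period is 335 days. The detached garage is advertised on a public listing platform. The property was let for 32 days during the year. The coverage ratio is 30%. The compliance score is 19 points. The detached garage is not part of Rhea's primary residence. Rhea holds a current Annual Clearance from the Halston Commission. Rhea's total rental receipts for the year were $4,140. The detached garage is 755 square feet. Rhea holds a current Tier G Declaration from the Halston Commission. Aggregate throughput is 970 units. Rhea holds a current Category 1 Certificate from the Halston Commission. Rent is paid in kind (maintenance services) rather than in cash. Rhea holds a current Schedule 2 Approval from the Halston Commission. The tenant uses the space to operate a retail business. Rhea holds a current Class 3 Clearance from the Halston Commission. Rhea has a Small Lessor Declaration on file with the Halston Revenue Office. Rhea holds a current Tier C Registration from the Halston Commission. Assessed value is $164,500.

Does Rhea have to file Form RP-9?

Yes — Rhea must file Form RP-9.

All of (a)'s requirements are met (the compliance score is 19 points, meeting the 18 points threshold; a current Tier G Declaration is held; there is no written lease). But applying paragraphs (f)–(l): (f) operates against (a): the reportable unit count is 123, meeting the 114 threshold. (g) would limit (f) — a current Schedule 6 Certificate is held — but (h) sets (g) aside: (h) is engaged — the property is publicly advertised. (i) would limit (h) — the space is let for business use — but (j) sets (i) aside: (j) operates against (i): a current Category 1 Certificate is held. (k) would limit (j) — a current Tier C Registration is held — but (l) sets (k) aside: (l) operates — the qualifying period is 335 days, less than the 350 days limit. (a) is therefore removed.
Exception (b): the baseline figure is 298, less than the 374 limit; a Small Lessor Declaration is on file; a current Annual Clearance is held — every condition holds. Turning to paragraph (m): (m) operates against (b): the registered capacity is 1,720 units, under the 2,010 units limit. So (b) is unavailable.
Exception (c) does not apply: the detached garage is not part of the primary residence.
Exception (d) requires that the number of days the property was let is under 32 days; but the number of days the property was let is 32 days, not under 32 days, so (d) is unavailable.
Exception (e) fails — total rental receipts for the year are $4,140, not below $3,300.
Every exception is unavailable, so the rule governs.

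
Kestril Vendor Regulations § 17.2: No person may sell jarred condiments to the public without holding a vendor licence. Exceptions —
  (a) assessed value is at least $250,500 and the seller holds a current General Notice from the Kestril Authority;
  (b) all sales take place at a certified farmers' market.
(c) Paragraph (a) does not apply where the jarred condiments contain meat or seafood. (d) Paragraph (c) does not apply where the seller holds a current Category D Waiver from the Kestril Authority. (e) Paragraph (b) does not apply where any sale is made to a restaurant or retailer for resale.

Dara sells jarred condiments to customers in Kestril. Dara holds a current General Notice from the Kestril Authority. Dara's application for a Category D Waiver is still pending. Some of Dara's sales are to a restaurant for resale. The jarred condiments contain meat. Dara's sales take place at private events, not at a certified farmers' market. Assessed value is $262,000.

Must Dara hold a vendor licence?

Exception (a) is satisfied on its face — assessed value is $262,000, meeting the $250,500 threshold; a current General Notice is held. But applying paragraphs (c)–(d): (c) operates against (a): the jarred condiments contain meat. (d), which would lift (c), is not triggered — there is no Category D Waiver in force. (a) is therefore removed.
Exception (b) requires that all sales take place at a certified farmers' market; but sales are at private events, not a certified farmers' market, so (b) is unavailable.
No exception displaces § 17.2.

Yes — Dara must hold a vendor licence.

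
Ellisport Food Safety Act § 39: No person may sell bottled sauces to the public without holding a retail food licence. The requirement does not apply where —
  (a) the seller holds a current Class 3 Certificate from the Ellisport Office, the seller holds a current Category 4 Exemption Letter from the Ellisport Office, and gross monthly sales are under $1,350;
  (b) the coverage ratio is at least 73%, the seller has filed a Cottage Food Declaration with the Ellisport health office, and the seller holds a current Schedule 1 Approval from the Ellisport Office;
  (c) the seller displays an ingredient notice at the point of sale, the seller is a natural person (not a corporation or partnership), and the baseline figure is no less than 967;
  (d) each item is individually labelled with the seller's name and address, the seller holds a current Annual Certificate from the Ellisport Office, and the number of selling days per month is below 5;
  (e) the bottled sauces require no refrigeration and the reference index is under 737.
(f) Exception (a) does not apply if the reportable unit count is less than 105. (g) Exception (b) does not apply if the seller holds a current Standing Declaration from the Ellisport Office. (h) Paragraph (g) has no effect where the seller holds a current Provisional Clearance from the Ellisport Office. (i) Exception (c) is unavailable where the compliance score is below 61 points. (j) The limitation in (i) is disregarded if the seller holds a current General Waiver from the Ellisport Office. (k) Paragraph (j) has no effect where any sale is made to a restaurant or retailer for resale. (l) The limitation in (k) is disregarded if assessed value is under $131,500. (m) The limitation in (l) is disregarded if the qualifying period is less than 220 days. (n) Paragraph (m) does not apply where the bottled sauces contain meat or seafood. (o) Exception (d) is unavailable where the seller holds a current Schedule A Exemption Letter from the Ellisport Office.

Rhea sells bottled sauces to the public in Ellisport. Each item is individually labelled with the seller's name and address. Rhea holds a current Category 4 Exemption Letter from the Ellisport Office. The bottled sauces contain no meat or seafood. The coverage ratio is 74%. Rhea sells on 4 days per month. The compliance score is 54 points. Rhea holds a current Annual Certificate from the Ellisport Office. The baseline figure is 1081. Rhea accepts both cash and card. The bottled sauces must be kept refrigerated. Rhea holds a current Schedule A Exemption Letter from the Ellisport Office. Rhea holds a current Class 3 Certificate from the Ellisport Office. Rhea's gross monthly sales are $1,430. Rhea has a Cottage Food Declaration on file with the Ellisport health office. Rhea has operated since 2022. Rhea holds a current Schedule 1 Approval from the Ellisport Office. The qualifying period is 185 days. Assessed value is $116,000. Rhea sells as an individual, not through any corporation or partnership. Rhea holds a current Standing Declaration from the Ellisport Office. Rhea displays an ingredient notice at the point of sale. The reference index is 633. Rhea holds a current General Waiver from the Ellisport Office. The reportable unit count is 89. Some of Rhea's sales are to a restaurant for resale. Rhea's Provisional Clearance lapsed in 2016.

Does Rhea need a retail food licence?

Yes — Rhea must hold a retail food licence.

Exception (a) does not apply: gross monthly sales are $1,430, not under $1,350.
Exception (b): the coverage ratio is 74%, meeting the 73% threshold; a Cottage Food Declaration is on file; a current Schedule 1 Approval is held — every condition holds. However, paragraphs (g)–(h) must be considered: (g) operates against (b): a current Standing Declaration is held. (h), which would lift (g), does not operate here — there is no Provisional Clearance in force. So (b) is unavailable.
All of (c)'s requirements are met (an ingredient notice is displayed; the seller is a natural person; the baseline figure is 1,081, meeting the 967 threshold). However, paragraphs (i)–(n) must be considered: (i) operates against (c): the compliance score is 54 points, below the 61 points limit. (j) would limit (i) — a current General Waiver is held — but (k) sets (j) aside: (k) operates — some sales are to a restaurant for resale. (l) is triggered (assessed value is $116,000, under the $131,500 limit), but is itself disapplied by (m): (m) operates — the qualifying period is 185 days, less than the 220 days limit. (n) is not triggered (the bottled sauces contain no meat or seafood), so (m) stands. So (c) is unavailable.
All of (d)'s requirements are met (items are individually labelled; a current Annual Certificate is held; the number of selling days per month is 4, below the 5 limit). But: (o) applies — a current Schedule A Exemption Letter is held. (d) is therefore removed.
Exception (e) does not apply: the bottled sauces require refrigeration.
None of the exceptions is available; § 39 applies in full.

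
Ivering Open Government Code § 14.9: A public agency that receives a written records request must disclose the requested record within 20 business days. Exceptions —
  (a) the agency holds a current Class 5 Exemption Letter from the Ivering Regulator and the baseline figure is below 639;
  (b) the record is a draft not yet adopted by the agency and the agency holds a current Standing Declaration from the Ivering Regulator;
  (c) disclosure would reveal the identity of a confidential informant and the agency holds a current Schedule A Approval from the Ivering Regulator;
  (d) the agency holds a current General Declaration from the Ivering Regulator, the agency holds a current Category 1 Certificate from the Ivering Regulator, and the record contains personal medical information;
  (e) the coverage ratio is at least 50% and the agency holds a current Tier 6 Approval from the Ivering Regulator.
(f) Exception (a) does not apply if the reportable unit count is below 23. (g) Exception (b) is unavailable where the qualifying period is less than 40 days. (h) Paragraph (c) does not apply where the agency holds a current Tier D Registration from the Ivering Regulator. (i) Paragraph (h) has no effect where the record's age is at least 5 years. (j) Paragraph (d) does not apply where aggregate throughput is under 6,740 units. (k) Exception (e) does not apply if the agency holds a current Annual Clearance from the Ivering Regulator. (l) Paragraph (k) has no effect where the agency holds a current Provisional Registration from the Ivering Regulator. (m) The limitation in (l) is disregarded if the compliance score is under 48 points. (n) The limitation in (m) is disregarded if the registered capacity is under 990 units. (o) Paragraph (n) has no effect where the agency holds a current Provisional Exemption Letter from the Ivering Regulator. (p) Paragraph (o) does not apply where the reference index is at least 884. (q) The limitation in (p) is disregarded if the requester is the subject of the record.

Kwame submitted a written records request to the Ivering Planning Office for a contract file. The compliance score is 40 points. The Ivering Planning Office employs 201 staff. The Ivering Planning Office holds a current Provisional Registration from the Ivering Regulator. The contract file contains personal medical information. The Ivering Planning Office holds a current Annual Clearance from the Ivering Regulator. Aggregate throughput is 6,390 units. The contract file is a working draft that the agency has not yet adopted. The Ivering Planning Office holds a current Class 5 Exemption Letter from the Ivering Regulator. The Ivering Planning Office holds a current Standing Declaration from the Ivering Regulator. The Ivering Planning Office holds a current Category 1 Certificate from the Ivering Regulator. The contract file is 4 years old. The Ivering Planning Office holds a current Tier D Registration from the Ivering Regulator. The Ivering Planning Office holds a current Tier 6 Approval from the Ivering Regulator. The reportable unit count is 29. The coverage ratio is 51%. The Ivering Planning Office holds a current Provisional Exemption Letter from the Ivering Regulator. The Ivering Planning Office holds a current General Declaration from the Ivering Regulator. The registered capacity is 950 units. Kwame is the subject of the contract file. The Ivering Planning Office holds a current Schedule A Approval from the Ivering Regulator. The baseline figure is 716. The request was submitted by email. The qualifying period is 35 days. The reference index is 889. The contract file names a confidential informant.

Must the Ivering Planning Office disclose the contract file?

Exception (a) requires that the baseline figure is below 639; but the baseline figure is 716, not below 639, so (a) is unavailable.
Exception (b): the contract file is an unadopted draft; a current Standing Declaration is held — every condition holds. But: (g) operates against (b): the qualifying period is 35 days, less than the 40 days limit. Exception (b) does not apply.
Exception (c): the contract file names a confidential informant; a current Schedule A Approval is held — every condition holds. But: (h) operates — a current Tier D Registration is held. (i), which would lift (h), does not operate here — the record's age is 4 years, short of 5 years. So (c) is unavailable.
Exception (d)'s conditions are all satisfied: a current General Declaration is held; a current Category 1 Certificate is held; the contract file contains personal medical information. But applying paragraph (j): (j) operates — aggregate throughput is 6,390 units, under the 6,740 units limit. (d) is therefore removed.
Exception (e) is satisfied on its face — the coverage ratio is 51%, meeting the 50% threshold; a current Tier 6 Approval is held. But applying paragraphs (k)–(q): (k) applies — a current Annual Clearance is held. (l) is engaged (a current Provisional Registration is held), but yields to (m): (m) is engaged — the compliance score is 40 points, under the 48 points limit. (n) would limit (m) — the registered capacity is 950 units, under the 990 units limit — but (o) sets (n) aside: (o) applies — a current Provisional Exemption Letter is held. (p) is engaged (the reference index is 889, meeting the 884 threshold), but is overridden by (q): (q) applies — Kwame is the subject of the contract file. (e) is therefore removed.
No exception is made out. the Ivering Planning Office falls within the general rule.

Yes — the Ivering Planning Office must disclose the contract file.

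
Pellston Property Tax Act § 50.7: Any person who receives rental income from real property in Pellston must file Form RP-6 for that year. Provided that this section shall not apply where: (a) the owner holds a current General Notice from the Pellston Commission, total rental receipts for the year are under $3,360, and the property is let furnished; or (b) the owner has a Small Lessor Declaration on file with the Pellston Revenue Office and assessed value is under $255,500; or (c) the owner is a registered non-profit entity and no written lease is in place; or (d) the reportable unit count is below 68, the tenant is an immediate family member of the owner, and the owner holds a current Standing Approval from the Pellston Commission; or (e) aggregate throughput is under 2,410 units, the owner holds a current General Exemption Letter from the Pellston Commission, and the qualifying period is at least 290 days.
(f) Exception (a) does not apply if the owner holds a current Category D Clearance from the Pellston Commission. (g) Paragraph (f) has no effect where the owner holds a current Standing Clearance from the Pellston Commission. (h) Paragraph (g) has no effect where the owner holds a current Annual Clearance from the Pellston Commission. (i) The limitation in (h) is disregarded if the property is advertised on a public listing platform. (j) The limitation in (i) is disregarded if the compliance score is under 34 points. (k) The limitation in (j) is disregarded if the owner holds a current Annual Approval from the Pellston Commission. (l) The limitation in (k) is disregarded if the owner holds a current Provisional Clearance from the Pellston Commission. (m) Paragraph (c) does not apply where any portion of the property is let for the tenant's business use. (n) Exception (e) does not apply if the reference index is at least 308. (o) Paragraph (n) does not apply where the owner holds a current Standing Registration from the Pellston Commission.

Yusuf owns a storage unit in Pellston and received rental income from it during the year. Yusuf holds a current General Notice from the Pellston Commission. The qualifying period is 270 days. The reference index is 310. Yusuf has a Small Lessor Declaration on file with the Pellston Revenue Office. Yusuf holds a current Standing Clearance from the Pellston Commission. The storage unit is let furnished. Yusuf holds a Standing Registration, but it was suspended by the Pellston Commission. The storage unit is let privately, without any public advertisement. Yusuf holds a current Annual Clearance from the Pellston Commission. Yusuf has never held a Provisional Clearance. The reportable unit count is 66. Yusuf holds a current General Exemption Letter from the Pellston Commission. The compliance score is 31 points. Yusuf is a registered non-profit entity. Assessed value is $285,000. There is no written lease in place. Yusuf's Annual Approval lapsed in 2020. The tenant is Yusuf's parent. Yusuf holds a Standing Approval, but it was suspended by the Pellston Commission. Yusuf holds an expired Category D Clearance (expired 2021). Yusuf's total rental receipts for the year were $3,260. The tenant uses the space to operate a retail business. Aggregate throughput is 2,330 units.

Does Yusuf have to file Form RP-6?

Exception (a)'s conditions are all satisfied: a current General Notice is held; total rental receipts for the year are $3,260, under the $3,360 limit; the property is let furnished. Applying paragraphs (f)–(l): (f), which would limit (a), is not triggered: no current Category D Clearance is held. Exception (a) stands.
Exception (b) does not apply: assessed value is $285,000, not under $255,500.
Exception (c) is satisfied on its face — Yusuf is a registered non-profit; there is no written lease. Turning to paragraph (m): (m) operates against (c): the space is let for business use. Exception (c) does not apply.
Exception (d) does not apply: no current Standing Approval is held.
Exception (e) requires that the qualifying period is at least 290 days; but the qualifying period is 270 days, short of 290 days, so (e) is unavailable.

No — exception (a) applies; Yusuf is not required to file Form RP-6.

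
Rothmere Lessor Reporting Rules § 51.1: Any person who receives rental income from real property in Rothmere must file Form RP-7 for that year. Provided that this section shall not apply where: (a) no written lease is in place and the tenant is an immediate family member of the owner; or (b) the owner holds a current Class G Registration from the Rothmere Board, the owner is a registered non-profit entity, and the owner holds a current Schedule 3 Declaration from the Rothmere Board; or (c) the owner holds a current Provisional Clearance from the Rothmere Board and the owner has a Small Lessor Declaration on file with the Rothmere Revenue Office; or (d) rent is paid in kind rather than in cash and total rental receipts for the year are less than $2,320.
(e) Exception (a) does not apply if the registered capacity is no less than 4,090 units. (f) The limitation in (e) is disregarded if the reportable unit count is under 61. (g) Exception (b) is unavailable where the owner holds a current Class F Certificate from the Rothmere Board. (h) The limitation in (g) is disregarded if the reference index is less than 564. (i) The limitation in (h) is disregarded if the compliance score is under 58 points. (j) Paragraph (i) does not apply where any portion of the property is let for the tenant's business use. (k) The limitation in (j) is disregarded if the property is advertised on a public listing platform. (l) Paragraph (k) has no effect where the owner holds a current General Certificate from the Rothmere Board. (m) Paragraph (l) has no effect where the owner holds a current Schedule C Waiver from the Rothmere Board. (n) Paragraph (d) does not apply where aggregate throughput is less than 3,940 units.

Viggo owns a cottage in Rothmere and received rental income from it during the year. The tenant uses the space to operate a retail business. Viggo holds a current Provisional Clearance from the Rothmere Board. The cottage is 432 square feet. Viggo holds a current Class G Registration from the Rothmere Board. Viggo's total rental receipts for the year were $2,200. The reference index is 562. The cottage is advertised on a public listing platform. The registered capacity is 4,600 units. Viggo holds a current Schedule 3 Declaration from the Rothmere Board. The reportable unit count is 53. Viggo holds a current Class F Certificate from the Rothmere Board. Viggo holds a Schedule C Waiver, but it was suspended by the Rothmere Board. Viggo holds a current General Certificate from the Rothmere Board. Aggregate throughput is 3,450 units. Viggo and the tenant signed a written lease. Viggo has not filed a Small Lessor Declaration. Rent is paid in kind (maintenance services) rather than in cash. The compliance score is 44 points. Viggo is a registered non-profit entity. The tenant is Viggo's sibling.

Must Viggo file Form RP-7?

No — exception (b) applies; Viggo is not required to file Form RP-7.

Exception (a) does not apply: a written lease is in place.
Exception (b): a current Class G Registration is held; Viggo is a registered non-profit; a current Schedule 3 Declaration is held — every condition holds. Under paragraphs (g)–(m): (g) would limit (b) — a current Class F Certificate is held — but (h) sets (g) aside: (h) operates against (g): the reference index is 562, less than the 564 limit. (i) applies (the compliance score is 44 points, under the 58 points limit), but is overridden by (j): (j) applies — the space is let for business use. (k) would limit (j) — the property is publicly advertised — but (l) sets (k) aside: (l) operates against (k): a current General Certificate is held. (m), which would lift (l), does not operate here — the Schedule C Waiver is not current. Exception (b) stands.
Exception (c) fails — no Small Lessor Declaration is on file.
All of (d)'s requirements are met (rent is paid in kind; total rental receipts for the year are $2,200, less than the $2,320 limit). But applying paragraph (n): (n) applies — aggregate throughput is 3,450 units, less than the 3,940 units limit. Exception (d) does not apply.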